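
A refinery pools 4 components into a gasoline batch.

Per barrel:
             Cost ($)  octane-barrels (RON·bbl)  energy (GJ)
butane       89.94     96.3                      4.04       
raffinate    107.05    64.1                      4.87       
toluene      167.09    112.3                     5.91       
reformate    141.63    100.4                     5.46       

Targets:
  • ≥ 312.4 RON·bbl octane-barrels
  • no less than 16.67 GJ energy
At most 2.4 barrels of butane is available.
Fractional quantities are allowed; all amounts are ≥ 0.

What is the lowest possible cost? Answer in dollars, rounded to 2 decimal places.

Let x1 = barrels of butane, x2 = barrels of raffinate, x3 = barrels of toluene, x4 = barrels of reformate.
Minimise 89.94x1 + 107.05x2 + 167.09x3 + 141.63x4 with:
  96.3x1 + 64.1x2 + 112.3x3 + 100.4x4 ≥ 312.4   (octane-barrels)
  4.04x1 + 4.87x2 + 5.91x3 + 5.46x4 ≥ 16.67   (energy)
  x1 ≤ 2.4
  x1, x2, x3, x4 ≥ 0.
The minimum-cost mix takes nothing from toluene, reformate — only butane, raffinate. Binding constraints: octane-barrels and energy.
Optimal quantities: butane = 2.1562 barrels, raffinate = 1.6343 barrels.
Total cost: 89.94·2.1562 + 107.05·1.6343 = 368.8804.

$368.88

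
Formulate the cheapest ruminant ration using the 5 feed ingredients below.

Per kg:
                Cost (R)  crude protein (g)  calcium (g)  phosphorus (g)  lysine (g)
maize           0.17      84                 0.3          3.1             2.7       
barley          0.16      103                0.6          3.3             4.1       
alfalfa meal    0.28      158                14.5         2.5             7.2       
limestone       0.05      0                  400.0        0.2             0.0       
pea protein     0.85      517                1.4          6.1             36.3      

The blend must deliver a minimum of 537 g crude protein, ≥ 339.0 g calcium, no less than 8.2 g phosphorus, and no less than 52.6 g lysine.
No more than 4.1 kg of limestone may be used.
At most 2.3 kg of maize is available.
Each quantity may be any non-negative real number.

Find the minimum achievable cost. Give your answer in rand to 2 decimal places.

Let x1 = kg of maize, x2 = kg of barley, x3 = kg of alfalfa meal, x4 = kg of limestone, x5 = kg of pea protein.
Minimize 0.17x1 + 0.16x2 + 0.28x3 + 0.05x4 + 0.85x5 subject to:
  84x1 + 103x2 + 158x3 + 517x5 ≥ 537   (crude protein)
  0.3x1 + 0.6x2 + 14.5x3 + 400x4 + 1.4x5 ≥ 339   (calcium)
  3.1x1 + 3.3x2 + 2.5x3 + 0.2x4 + 6.1x5 ≥ 8.2   (phosphorus)
  2.7x1 + 4.1x2 + 7.2x3 + 36.3x5 ≥ 52.6   (lysine)
  x4 ≤ 4.1
  x1 ≤ 2.3
  x1, x2, x3, x4, x5 ≥ 0.
The optimal basis is {limestone, pea protein}; maize, barley, alfalfa meal drop out. Binding constraints: calcium and lysine.
Solving gives x4 = 0.8424, x5 = 1.449.
Hence cost = 0.05·0.8424 + 0.85·1.449 = R1.2738.

R1.27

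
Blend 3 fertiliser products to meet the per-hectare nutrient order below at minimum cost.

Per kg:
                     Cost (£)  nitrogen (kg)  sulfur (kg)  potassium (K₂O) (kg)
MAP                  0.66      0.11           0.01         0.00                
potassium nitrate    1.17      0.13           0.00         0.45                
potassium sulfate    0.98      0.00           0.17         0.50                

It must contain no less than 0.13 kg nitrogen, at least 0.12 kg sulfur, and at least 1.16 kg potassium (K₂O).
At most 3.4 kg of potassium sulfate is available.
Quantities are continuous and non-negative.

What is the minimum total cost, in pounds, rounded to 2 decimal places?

This is a linear program. Let x1 = kg of MAP, x2 = kg of potassium nitrate, x3 = kg of potassium sulfate.
min 0.66x1 + 1.17x2 + 0.98x3 s.t.:
  0.11x1 + 0.13x2 ≥ 0.13   (nitrogen)
  0.01x1 + 0.17x3 ≥ 0.12   (sulfur)
  0.45x2 + 0.5x3 ≥ 1.16   (potassium (K₂O))
  x3 ≤ 3.4
  x1, x2, x3 ≥ 0.
The cheapest feasible vertex uses only potassium nitrate, potassium sulfate; MAP is not used. There the nitrogen and potassium (K₂O) constraints are tight.
So potassium nitrate = 1 kg, potassium sulfate = 1.42 kg.
Total cost: 1.17·1 + 0.98·1.42 = 2.5616.

£2.56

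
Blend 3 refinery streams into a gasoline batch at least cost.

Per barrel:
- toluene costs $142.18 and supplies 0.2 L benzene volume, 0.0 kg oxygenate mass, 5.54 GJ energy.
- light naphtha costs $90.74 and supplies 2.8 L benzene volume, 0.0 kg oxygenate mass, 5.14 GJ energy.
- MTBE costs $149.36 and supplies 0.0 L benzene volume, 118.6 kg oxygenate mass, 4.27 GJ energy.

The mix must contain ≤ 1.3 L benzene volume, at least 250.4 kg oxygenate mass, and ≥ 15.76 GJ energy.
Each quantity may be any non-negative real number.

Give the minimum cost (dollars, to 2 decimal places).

Let x1 = barrels of toluene, x2 = barrels of light naphtha, x3 = barrels of MTBE.
min 142.18x1 + 90.74x2 + 149.36x3 with:
  0.2x1 + 2.8x2 ≤ 1.3   (benzene volume)
  118.6x3 ≥ 250.4   (oxygenate mass)
  5.54x1 + 5.14x2 + 4.27x3 ≥ 15.76   (energy)
  x1, x2, x3 ≥ 0.
All 3 inputs are positive at the optimum. The benzene volume, oxygenate mass, energy requirements are met with equality.
That vertex is x1 = 0.84254, x2 = 0.4041, x3 = 2.1113.
Objective = 142.18·0.84254 + 90.74·0.4041 + 149.36·2.1113 = 471.8041.

$471.80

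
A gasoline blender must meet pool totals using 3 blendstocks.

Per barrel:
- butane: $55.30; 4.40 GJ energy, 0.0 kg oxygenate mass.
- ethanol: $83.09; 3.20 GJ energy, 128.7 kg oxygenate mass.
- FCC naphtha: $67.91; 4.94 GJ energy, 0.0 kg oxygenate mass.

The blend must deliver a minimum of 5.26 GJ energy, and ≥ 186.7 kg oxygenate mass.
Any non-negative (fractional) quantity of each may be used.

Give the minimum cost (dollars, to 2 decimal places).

$128.30

Treat it as an LP. Let x1 = barrels of butane, x2 = barrels of ethanol, x3 = barrels of FCC naphtha.
Minimise 55.3x1 + 83.09x2 + 67.91x3 with:
  4.4x1 + 3.2x2 + 4.94x3 ≥ 5.26   (energy)
  128.7x2 ≥ 186.7   (oxygenate mass)
  x1, x2, x3 ≥ 0.
The cheapest feasible vertex uses only butane, ethanol; FCC naphtha is not used. Binding constraints: energy and oxygenate mass.
That vertex is x1 = 0.14043, x2 = 1.4507.
Cost = 55.3·0.14043 + 83.09·1.4507 = 128.3044.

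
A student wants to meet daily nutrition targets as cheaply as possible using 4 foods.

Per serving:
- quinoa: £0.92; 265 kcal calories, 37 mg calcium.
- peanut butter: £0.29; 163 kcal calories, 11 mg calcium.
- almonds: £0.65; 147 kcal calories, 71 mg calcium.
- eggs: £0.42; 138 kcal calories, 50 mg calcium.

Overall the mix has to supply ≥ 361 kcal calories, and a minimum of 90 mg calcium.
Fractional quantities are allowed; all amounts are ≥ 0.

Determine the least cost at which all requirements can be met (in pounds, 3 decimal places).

£0.924

Set it up as a linear program. Let x1 = servings of quinoa, x2 = servings of peanut butter, x3 = servings of almonds, x4 = servings of eggs.
Minimize 0.92x1 + 0.29x2 + 0.65x3 + 0.42x4 with:
  265x1 + 163x2 + 147x3 + 138x4 ≥ 361   (calories)
  37x1 + 11x2 + 71x3 + 50x4 ≥ 90   (calcium)
  x1, x2, x3, x4 ≥ 0.
The optimal basis is {peanut butter, eggs}; quinoa, almonds drop out. There the calories and calcium constraints are tight.
That vertex is x2 = 0.8489, x4 = 1.613.
Total cost: 0.29·0.8489 + 0.42·1.613 = 0.92364.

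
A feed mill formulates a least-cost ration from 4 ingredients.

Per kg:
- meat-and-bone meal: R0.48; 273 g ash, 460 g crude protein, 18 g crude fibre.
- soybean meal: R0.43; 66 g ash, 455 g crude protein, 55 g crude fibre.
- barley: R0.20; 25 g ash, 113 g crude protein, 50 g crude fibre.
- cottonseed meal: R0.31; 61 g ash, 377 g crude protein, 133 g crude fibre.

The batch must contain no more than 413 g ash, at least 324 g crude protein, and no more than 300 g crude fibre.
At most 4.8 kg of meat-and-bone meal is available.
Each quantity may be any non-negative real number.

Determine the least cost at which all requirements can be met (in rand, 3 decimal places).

Treat it as an LP. Let x1 = kg of meat-and-bone meal, x2 = kg of soybean meal, x3 = kg of barley, x4 = kg of cottonseed meal.
Minimise 0.48x1 + 0.43x2 + 0.2x3 + 0.31x4 subject to:
  273x1 + 66x2 + 25x3 + 61x4 ≤ 413   (ash)
  460x1 + 455x2 + 113x3 + 377x4 ≥ 324   (crude protein)
  18x1 + 55x2 + 50x3 + 133x4 ≤ 300   (crude fibre)
  x1 ≤ 4.8
  x1, x2, x3, x4 ≥ 0.
The minimum-cost mix takes nothing from meat-and-bone meal, soybean meal, barley — only cottonseed meal. Binding constraint: crude protein.
So cottonseed meal = 0.8594 kg.
Total cost: 0.31·0.8594 = 0.26641.

R0.266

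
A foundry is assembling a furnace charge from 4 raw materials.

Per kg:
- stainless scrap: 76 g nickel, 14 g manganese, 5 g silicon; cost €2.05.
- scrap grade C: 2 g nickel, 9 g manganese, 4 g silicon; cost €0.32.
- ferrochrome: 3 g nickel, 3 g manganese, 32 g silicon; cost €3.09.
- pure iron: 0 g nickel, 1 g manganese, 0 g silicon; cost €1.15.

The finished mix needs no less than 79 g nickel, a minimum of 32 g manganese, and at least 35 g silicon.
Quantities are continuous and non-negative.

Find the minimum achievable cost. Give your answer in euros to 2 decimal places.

Let x1 = kg of stainless scrap, x2 = kg of scrap grade C, x3 = kg of ferrochrome, x4 = kg of pure iron.
min 2.05x1 + 0.32x2 + 3.09x3 + 1.15x4 subject to:
  76x1 + 2x2 + 3x3 ≥ 79   (nickel)
  14x1 + 9x2 + 3x3 + 1x4 ≥ 32   (manganese)
  5x1 + 4x2 + 32x3 ≥ 35   (silicon)
  x1, x2, x3, x4 ≥ 0.
The optimal basis is {stainless scrap, scrap grade C}; ferrochrome, pure iron drop out. The nickel and silicon requirements are met with equality.
Optimal quantities: stainless scrap = 0.8367 kg, scrap grade C = 7.704 kg.
Total cost: 2.05·0.8367 + 0.32·7.704 = 4.1805.

€4.18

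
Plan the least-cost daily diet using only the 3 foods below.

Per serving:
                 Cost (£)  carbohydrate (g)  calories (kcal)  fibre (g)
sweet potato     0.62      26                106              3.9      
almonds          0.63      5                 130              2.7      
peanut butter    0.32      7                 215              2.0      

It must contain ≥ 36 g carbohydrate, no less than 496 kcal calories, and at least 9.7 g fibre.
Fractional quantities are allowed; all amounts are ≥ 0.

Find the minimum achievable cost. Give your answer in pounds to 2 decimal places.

Treat it as an LP. Let x1 = servings of sweet potato, x2 = servings of almonds, x3 = servings of peanut butter.
min 0.62x1 + 0.63x2 + 0.32x3 with:
  26x1 + 5x2 + 7x3 ≥ 36   (carbohydrate)
  106x1 + 130x2 + 215x3 ≥ 496   (calories)
  3.9x1 + 2.7x2 + 2x3 ≥ 9.7   (fibre)
  x1, x2, x3 ≥ 0.
At the optimum only sweet potato, peanut butter are positive (almonds = 0). There the calories and fibre constraints are tight.
Solving gives x1 = 1.74541, x3 = 1.44645.
Total cost: 0.62·1.74541 + 0.32·1.44645 = 1.54502.

£1.55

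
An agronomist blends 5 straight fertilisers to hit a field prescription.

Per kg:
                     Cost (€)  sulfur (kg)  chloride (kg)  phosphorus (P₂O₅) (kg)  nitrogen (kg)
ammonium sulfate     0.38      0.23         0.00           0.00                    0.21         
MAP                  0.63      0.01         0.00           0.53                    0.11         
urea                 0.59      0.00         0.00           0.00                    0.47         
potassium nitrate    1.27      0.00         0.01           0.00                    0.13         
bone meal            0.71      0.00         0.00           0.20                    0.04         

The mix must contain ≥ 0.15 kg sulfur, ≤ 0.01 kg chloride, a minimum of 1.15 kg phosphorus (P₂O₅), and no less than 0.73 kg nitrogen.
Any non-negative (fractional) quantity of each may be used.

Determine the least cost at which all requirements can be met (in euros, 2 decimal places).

This is a linear program. Let x1 = kg of ammonium sulfate, x2 = kg of MAP, x3 = kg of urea, x4 = kg of potassium nitrate, x5 = kg of bone meal.
Minimise 0.38x1 + 0.63x2 + 0.59x3 + 1.27x4 + 0.71x5 with:
  0.23x1 + 0.01x2 ≥ 0.15   (sulfur)
  0.01x4 ≤ 0.01   (chloride)
  0.53x2 + 0.2x5 ≥ 1.15   (phosphorus (P₂O₅))
  0.21x1 + 0.11x2 + 0.47x3 + 0.13x4 + 0.04x5 ≥ 0.73   (nitrogen)
  x1, x2, x3, x4, x5 ≥ 0.
At the optimum only ammonium sulfate, MAP, urea are positive (potassium nitrate, bone meal = 0). Binding constraints: sulfur, phosphorus (P₂O₅), nitrogen.
So ammonium sulfate = 0.5578 kg, MAP = 2.17 kg, urea = 0.7961 kg.
Hence cost = 0.38·0.5578 + 0.63·2.17 + 0.59·0.7961 = €2.0488.

€2.05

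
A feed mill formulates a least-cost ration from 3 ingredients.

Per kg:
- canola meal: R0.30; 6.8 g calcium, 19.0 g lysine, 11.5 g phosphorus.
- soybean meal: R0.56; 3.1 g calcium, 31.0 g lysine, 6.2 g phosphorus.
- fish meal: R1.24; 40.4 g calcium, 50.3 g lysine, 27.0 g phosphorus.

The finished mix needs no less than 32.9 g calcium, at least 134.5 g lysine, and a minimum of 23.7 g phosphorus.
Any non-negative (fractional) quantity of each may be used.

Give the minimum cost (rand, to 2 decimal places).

Set it up as a linear program. Let x1 = kg of canola meal, x2 = kg of soybean meal, x3 = kg of fish meal.
min 0.3x1 + 0.56x2 + 1.24x3 subject to:
  6.8x1 + 3.1x2 + 40.4x3 ≥ 32.9   (calcium)
  19x1 + 31x2 + 50.3x3 ≥ 134.5   (lysine)
  11.5x1 + 6.2x2 + 27x3 ≥ 23.7   (phosphorus)
  x1, x2, x3 ≥ 0.
At the optimum only canola meal is positive (soybean meal, fish meal = 0). There the lysine constraint is tight.
So canola meal = 7.079 kg.
Objective = 0.3·7.079 = 2.1237.

R2.12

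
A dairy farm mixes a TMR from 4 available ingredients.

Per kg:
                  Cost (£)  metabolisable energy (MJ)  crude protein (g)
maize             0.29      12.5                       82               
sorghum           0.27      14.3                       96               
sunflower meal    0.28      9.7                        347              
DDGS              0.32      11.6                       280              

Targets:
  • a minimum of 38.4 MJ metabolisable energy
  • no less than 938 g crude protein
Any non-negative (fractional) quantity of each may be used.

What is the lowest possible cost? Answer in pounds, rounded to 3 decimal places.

Let x1 = kg of maize, x2 = kg of sorghum, x3 = kg of sunflower meal, x4 = kg of DDGS.
min 0.29x1 + 0.27x2 + 0.28x3 + 0.32x4 with:
  12.5x1 + 14.3x2 + 9.7x3 + 11.6x4 ≥ 38.4   (metabolisable energy)
  82x1 + 96x2 + 347x3 + 280x4 ≥ 938   (crude protein)
  x1, x2, x3, x4 ≥ 0.
The minimum-cost mix takes nothing from maize, DDGS — only sorghum, sunflower meal. Binding constraints: metabolisable energy and crude protein.
That vertex is x2 = 1.048, x3 = 2.413.
Total cost: 0.27·1.048 + 0.28·2.413 = 0.95860.

£0.959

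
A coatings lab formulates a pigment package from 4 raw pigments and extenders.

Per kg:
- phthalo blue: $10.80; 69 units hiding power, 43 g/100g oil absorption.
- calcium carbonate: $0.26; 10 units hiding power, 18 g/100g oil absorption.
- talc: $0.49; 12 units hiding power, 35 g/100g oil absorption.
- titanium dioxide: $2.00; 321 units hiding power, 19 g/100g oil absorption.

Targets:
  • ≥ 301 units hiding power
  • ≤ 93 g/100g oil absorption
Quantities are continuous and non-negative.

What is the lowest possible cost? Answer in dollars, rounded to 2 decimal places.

Let x1 = kg of phthalo blue, x2 = kg of calcium carbonate, x3 = kg of talc, x4 = kg of titanium dioxide.
Minimize 10.8x1 + 0.26x2 + 0.49x3 + 2x4 s.t.:
  69x1 + 10x2 + 12x3 + 321x4 ≥ 301   (hiding power)
  43x1 + 18x2 + 35x3 + 19x4 ≤ 93   (oil absorption)
  x1, x2, x3, x4 ≥ 0.
The optimal basis is {titanium dioxide}; phthalo blue, calcium carbonate, talc drop out. Binding constraint: hiding power.
Optimal quantities: titanium dioxide = 0.9377 kg.
Total cost: 2·0.9377 = 1.8754.

$1.88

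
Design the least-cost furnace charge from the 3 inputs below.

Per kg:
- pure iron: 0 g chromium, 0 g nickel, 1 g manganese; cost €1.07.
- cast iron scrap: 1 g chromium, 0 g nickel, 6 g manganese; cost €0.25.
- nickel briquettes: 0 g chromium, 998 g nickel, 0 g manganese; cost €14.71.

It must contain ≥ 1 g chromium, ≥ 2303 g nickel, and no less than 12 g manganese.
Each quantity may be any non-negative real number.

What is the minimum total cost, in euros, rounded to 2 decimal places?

Let x1 = kg of pure iron, x2 = kg of cast iron scrap, x3 = kg of nickel briquettes.
min 1.07x1 + 0.25x2 + 14.71x3 s.t.:
  1x2 ≥ 1   (chromium)
  998x3 ≥ 2303   (nickel)
  1x1 + 6x2 ≥ 12   (manganese)
  x1, x2, x3 ≥ 0.
The minimum-cost mix takes nothing from pure iron — only cast iron scrap, nickel briquettes. There the nickel and manganese constraints are tight.
Solving gives x2 = 2, x3 = 2.308.
Hence cost = 0.25·2 + 14.71·2.308 = €34.4507.

€34.45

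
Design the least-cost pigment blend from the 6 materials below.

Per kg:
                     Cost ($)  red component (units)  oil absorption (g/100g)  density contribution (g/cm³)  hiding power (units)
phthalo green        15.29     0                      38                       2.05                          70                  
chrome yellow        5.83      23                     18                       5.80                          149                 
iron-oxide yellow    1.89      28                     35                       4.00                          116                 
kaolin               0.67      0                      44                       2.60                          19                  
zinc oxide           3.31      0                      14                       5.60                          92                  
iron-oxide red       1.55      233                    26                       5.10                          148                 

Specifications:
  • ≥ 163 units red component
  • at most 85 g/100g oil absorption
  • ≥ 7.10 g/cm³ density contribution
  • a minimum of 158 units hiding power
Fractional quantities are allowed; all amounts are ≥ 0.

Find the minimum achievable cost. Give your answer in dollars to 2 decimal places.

This is a linear program. Let x1 = kg of phthalo green, x2 = kg of chrome yellow, x3 = kg of iron-oxide yellow, x4 = kg of kaolin, x5 = kg of zinc oxide, x6 = kg of iron-oxide red.
min 15.29x1 + 5.83x2 + 1.89x3 + 0.67x4 + 3.31x5 + 1.55x6 subject to:
  23x2 + 28x3 + 233x6 ≥ 163   (red component)
  38x1 + 18x2 + 35x3 + 44x4 + 14x5 + 26x6 ≤ 85   (oil absorption)
  2.05x1 + 5.8x2 + 4x3 + 2.6x4 + 5.6x5 + 5.1x6 ≥ 7.1   (density contribution)
  70x1 + 149x2 + 116x3 + 19x4 + 92x5 + 148x6 ≥ 158   (hiding power)
  x1, x2, x3, x4, x5, x6 ≥ 0.
The cheapest feasible vertex uses only kaolin, iron-oxide red; phthalo green, chrome yellow, iron-oxide yellow, zinc oxide are not used. The density contribution and hiding power requirements are met with equality.
So kaolin = 0.851 kg, iron-oxide red = 0.9583 kg.
Hence cost = 0.67·0.851 + 1.55·0.9583 = $2.0555.

$2.06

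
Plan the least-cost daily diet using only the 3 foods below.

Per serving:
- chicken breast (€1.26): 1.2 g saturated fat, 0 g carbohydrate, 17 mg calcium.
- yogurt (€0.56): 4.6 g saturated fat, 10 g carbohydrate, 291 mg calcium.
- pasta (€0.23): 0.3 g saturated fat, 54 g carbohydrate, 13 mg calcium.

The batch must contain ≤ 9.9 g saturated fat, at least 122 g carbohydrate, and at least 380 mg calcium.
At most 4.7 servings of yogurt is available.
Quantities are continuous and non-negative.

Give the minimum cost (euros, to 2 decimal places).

This is a linear program. Let x1 = servings of chicken breast, x2 = servings of yogurt, x3 = servings of pasta.
Minimise 1.26x1 + 0.56x2 + 0.23x3 with:
  1.2x1 + 4.6x2 + 0.3x3 ≤ 9.9   (saturated fat)
  10x2 + 54x3 ≥ 122   (carbohydrate)
  17x1 + 291x2 + 13x3 ≥ 380   (calcium)
  x2 ≤ 4.7
  x1, x2, x3 ≥ 0.
The minimum-cost mix takes nothing from chicken breast — only yogurt, pasta. The carbohydrate and calcium requirements are met with equality.
Optimal quantities: yogurt = 1.215 servings, pasta = 2.034 servings.
Hence cost = 0.56·1.215 + 0.23·2.034 = €1.1482.

€1.15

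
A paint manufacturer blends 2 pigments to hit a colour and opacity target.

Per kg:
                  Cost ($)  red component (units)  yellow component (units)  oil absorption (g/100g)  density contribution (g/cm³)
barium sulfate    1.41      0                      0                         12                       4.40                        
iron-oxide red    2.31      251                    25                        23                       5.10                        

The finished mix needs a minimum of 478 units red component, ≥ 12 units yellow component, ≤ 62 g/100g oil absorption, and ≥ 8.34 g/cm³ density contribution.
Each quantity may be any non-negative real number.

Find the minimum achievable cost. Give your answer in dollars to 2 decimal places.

Let x1 = kg of barium sulfate, x2 = kg of iron-oxide red.
Minimise 1.41x1 + 2.31x2 subject to:
  251x2 ≥ 478   (red component)
  25x2 ≥ 12   (yellow component)
  12x1 + 23x2 ≤ 62   (oil absorption)
  4.4x1 + 5.1x2 ≥ 8.34   (density contribution)
  x1, x2 ≥ 0.
At the optimum only iron-oxide red is positive (barium sulfate = 0). There the red component constraint is tight.
So iron-oxide red = 1.904 kg.
Total cost: 2.31·1.904 = 4.3982.

$4.40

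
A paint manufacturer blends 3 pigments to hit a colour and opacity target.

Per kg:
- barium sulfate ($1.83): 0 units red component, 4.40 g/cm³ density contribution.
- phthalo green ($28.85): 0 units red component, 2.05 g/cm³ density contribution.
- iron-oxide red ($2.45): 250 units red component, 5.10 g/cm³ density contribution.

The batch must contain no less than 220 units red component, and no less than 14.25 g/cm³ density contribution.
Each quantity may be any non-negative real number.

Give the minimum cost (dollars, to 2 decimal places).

$6.22

This is a linear program. Let x1 = kg of barium sulfate, x2 = kg of phthalo green, x3 = kg of iron-oxide red.
Minimise 1.83x1 + 28.85x2 + 2.45x3 with:
  250x3 ≥ 220   (red component)
  4.4x1 + 2.05x2 + 5.1x3 ≥ 14.25   (density contribution)
  x1, x2, x3 ≥ 0.
The cheapest feasible vertex uses only barium sulfate, iron-oxide red; phthalo green is not used. Binding constraints: red component and density contribution.
That vertex is x1 = 2.219, x3 = 0.88.
Total cost: 1.83·2.219 + 2.45·0.88 = 6.2168.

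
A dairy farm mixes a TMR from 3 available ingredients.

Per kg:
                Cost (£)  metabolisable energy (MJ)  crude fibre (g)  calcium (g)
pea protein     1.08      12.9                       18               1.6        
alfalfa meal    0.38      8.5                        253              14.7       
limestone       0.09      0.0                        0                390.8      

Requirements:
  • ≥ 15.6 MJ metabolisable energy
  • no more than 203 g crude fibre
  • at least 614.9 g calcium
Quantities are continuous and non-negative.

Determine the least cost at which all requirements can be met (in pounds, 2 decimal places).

Treat it as an LP. Let x1 = kg of pea protein, x2 = kg of alfalfa meal, x3 = kg of limestone.
Minimize 1.08x1 + 0.38x2 + 0.09x3 subject to:
  12.9x1 + 8.5x2 ≥ 15.6   (metabolisable energy)
  18x1 + 253x2 ≤ 203   (crude fibre)
  1.6x1 + 14.7x2 + 390.8x3 ≥ 614.9   (calcium)
  x1, x2, x3 ≥ 0.
The optimal mix uses every input. The metabolisable energy, crude fibre, calcium requirements are met with equality.
Optimal quantities: pea protein = 0.7141 kg, alfalfa meal = 0.7516 kg, limestone = 1.542 kg.
Cost = 1.08·0.7141 + 0.38·0.7516 + 0.09·1.542 = 1.1956.

£1.20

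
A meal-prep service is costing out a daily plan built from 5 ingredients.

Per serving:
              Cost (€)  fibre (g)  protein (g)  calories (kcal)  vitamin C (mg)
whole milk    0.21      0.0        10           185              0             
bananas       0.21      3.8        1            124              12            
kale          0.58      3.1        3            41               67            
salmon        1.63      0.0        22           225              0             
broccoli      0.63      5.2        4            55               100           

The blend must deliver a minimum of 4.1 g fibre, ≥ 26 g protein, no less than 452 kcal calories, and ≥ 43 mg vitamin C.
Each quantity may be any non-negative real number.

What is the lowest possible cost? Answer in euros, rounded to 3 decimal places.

Let x1 = servings of whole milk, x2 = servings of bananas, x3 = servings of kale, x4 = servings of salmon, x5 = servings of broccoli.
Minimize 0.21x1 + 0.21x2 + 0.58x3 + 1.63x4 + 0.63x5 with:
  3.8x2 + 3.1x3 + 5.2x5 ≥ 4.1   (fibre)
  10x1 + 1x2 + 3x3 + 22x4 + 4x5 ≥ 26   (protein)
  185x1 + 124x2 + 41x3 + 225x4 + 55x5 ≥ 452   (calories)
  12x2 + 67x3 + 100x5 ≥ 43   (vitamin C)
  x1, x2, x3, x4, x5 ≥ 0.
The cheapest feasible vertex uses only whole milk, bananas, broccoli; kale, salmon are not used. There the fibre, protein, vitamin C constraints are tight.
That vertex is x1 = 2.397, x2 = 0.5869, x5 = 0.3596.
Total cost: 0.21·2.397 + 0.21·0.5869 + 0.63·0.3596 = 0.85317.

€0.853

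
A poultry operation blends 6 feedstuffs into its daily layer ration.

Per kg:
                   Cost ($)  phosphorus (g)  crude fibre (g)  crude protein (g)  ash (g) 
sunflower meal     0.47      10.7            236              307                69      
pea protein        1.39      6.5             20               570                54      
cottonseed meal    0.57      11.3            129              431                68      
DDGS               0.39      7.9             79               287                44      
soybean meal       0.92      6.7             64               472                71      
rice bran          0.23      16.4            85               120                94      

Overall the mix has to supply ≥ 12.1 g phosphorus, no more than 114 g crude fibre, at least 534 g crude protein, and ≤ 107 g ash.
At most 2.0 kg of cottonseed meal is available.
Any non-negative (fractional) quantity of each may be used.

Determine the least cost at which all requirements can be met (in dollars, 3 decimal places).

$0.870

Set it up as a linear program. Let x1 = kg of sunflower meal, x2 = kg of pea protein, x3 = kg of cottonseed meal, x4 = kg of DDGS, x5 = kg of soybean meal, x6 = kg of rice bran.
Minimise 0.47x1 + 1.39x2 + 0.57x3 + 0.39x4 + 0.92x5 + 0.23x6 with:
  10.7x1 + 6.5x2 + 11.3x3 + 7.9x4 + 6.7x5 + 16.4x6 ≥ 12.1   (phosphorus)
  236x1 + 20x2 + 129x3 + 79x4 + 64x5 + 85x6 ≤ 114   (crude fibre)
  307x1 + 570x2 + 431x3 + 287x4 + 472x5 + 120x6 ≥ 534   (crude protein)
  69x1 + 54x2 + 68x3 + 44x4 + 71x5 + 94x6 ≤ 107   (ash)
  x3 ≤ 2
  x1, x2, x3, x4, x5, x6 ≥ 0.
The optimal basis is {pea protein, DDGS, soybean meal}; sunflower meal, cottonseed meal, rice bran drop out. The phosphorus, crude fibre, crude protein requirements are met with equality.
That vertex is x2 = 0.1418, x4 = 1.24, x5 = 0.2059.
Total cost: 1.39·0.1418 + 0.39·1.24 + 0.92·0.2059 = 0.87013.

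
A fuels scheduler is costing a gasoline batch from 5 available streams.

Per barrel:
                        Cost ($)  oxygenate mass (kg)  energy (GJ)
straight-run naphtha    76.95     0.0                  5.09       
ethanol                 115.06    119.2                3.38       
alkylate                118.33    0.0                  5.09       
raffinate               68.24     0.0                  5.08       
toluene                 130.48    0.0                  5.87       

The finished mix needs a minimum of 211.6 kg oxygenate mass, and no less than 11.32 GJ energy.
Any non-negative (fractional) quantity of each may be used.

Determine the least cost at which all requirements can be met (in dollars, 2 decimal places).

Treat it as an LP. Let x1 = barrels of straight-run naphtha, x2 = barrels of ethanol, x3 = barrels of alkylate, x4 = barrels of raffinate, x5 = barrels of toluene.
min 76.95x1 + 115.06x2 + 118.33x3 + 68.24x4 + 130.48x5 subject to:
  119.2x2 ≥ 211.6   (oxygenate mass)
  5.09x1 + 3.38x2 + 5.09x3 + 5.08x4 + 5.87x5 ≥ 11.32   (energy)
  x1, x2, x3, x4, x5 ≥ 0.
The optimal basis is {ethanol, raffinate}; straight-run naphtha, alkylate, toluene drop out. Binding constraints: oxygenate mass and energy.
That vertex is x2 = 1.77517, x4 = 1.04723.
Total cost: 115.06·1.77517 + 68.24·1.04723 = 275.7140.

$275.71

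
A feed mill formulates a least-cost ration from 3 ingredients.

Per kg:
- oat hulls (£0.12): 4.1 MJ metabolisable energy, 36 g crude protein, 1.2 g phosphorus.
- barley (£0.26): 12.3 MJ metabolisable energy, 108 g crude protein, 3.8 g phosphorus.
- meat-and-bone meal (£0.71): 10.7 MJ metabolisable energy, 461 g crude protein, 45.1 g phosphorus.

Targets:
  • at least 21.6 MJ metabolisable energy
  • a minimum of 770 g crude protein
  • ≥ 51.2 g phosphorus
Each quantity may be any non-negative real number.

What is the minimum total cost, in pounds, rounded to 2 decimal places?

£1.22

Treat it as an LP. Let x1 = kg of oat hulls, x2 = kg of barley, x3 = kg of meat-and-bone meal.
Minimise 0.12x1 + 0.26x2 + 0.71x3 s.t.:
  4.1x1 + 12.3x2 + 10.7x3 ≥ 21.6   (metabolisable energy)
  36x1 + 108x2 + 461x3 ≥ 770   (crude protein)
  1.2x1 + 3.8x2 + 45.1x3 ≥ 51.2   (phosphorus)
  x1, x2, x3 ≥ 0.
At the optimum only barley, meat-and-bone meal are positive (oat hulls = 0). The metabolisable energy and crude protein requirements are met with equality.
Optimal quantities: barley = 0.3807 kg, meat-and-bone meal = 1.581 kg.
Cost = 0.26·0.3807 + 0.71·1.581 = 1.2215.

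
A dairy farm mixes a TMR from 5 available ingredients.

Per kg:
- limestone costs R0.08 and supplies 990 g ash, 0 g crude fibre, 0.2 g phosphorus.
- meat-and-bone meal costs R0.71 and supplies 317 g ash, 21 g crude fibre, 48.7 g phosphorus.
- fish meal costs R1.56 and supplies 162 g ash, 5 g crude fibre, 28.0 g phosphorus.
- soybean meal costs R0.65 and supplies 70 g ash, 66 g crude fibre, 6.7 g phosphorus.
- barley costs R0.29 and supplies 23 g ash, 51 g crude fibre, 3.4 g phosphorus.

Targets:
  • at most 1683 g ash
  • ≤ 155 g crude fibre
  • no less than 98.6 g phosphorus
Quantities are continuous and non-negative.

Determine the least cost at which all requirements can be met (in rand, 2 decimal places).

R1.44

Let x1 = kg of limestone, x2 = kg of meat-and-bone meal, x3 = kg of fish meal, x4 = kg of soybean meal, x5 = kg of barley.
Minimize 0.08x1 + 0.71x2 + 1.56x3 + 0.65x4 + 0.29x5 with:
  990x1 + 317x2 + 162x3 + 70x4 + 23x5 ≤ 1683   (ash)
  21x2 + 5x3 + 66x4 + 51x5 ≤ 155   (crude fibre)
  0.2x1 + 48.7x2 + 28x3 + 6.7x4 + 3.4x5 ≥ 98.6   (phosphorus)
  x1, x2, x3, x4, x5 ≥ 0.
The cheapest feasible vertex uses only meat-and-bone meal; limestone, fish meal, soybean meal, barley are not used. The phosphorus requirement is met with equality.
So meat-and-bone meal = 2.025 kg.
Total cost: 0.71·2.025 = 1.4378.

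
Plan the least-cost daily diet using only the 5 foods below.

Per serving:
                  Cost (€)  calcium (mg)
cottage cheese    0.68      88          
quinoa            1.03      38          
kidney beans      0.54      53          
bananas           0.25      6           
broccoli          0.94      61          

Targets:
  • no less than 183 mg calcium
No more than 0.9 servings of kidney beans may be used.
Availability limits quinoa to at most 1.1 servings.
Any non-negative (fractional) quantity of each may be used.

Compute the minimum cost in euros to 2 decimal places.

Let x1 = servings of cottage cheese, x2 = servings of quinoa, x3 = servings of kidney beans, x4 = servings of bananas, x5 = servings of broccoli.
min 0.68x1 + 1.03x2 + 0.54x3 + 0.25x4 + 0.94x5 s.t.:
  88x1 + 38x2 + 53x3 + 6x4 + 61x5 ≥ 183   (calcium)
  x3 ≤ 0.9
  x2 ≤ 1.1
  x1, x2, x3, x4, x5 ≥ 0.
At the optimum only cottage cheese is positive (quinoa, kidney beans, bananas, broccoli = 0). Binding constraint: calcium.
Optimal quantities: cottage cheese = 2.08 servings.
Objective = 0.68·2.08 = 1.4144.

€1.41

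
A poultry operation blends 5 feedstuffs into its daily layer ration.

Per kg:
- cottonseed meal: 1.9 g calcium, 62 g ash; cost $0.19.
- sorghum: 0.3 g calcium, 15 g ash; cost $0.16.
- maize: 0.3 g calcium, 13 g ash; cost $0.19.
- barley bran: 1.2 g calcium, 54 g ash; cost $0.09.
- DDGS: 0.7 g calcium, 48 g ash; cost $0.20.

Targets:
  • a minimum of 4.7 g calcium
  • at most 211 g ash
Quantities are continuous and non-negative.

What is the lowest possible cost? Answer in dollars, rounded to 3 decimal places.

$0.354

Let x1 = kg of cottonseed meal, x2 = kg of sorghum, x3 = kg of maize, x4 = kg of barley bran, x5 = kg of DDGS.
Minimize 0.19x1 + 0.16x2 + 0.19x3 + 0.09x4 + 0.2x5 subject to:
  1.9x1 + 0.3x2 + 0.3x3 + 1.2x4 + 0.7x5 ≥ 4.7   (calcium)
  62x1 + 15x2 + 13x3 + 54x4 + 48x5 ≤ 211   (ash)
  x1, x2, x3, x4, x5 ≥ 0.
The optimal basis is {cottonseed meal, barley bran}; sorghum, maize, DDGS drop out. The calcium and ash requirements are met with equality.
So cottonseed meal = 0.02128 kg, barley bran = 3.883 kg.
Hence cost = 0.19·0.02128 + 0.09·3.883 = $0.35351.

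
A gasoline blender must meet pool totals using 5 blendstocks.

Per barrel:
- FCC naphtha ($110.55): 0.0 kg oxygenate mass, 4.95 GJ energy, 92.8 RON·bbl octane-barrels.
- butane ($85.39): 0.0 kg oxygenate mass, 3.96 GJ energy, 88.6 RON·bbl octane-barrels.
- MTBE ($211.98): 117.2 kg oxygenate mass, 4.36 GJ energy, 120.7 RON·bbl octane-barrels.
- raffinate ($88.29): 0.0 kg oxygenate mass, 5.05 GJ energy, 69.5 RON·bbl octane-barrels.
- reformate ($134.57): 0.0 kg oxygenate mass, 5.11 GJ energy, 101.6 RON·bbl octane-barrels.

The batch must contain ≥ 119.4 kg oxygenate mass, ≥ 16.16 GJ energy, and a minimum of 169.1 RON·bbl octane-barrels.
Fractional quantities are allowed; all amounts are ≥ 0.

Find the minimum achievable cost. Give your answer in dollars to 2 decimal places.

Let x1 = barrels of FCC naphtha, x2 = barrels of butane, x3 = barrels of MTBE, x4 = barrels of raffinate, x5 = barrels of reformate.
min 110.55x1 + 85.39x2 + 211.98x3 + 88.29x4 + 134.57x5 with:
  117.2x3 ≥ 119.4   (oxygenate mass)
  4.95x1 + 3.96x2 + 4.36x3 + 5.05x4 + 5.11x5 ≥ 16.16   (energy)
  92.8x1 + 88.6x2 + 120.7x3 + 69.5x4 + 101.6x5 ≥ 169.1   (octane-barrels)
  x1, x2, x3, x4, x5 ≥ 0.
The cheapest feasible vertex uses only MTBE, raffinate; FCC naphtha, butane, reformate are not used. The oxygenate mass and energy requirements are met with equality.
Optimal quantities: MTBE = 1.0188 barrels, raffinate = 2.3204 barrels.
Total cost: 211.98·1.0188 + 88.29·2.3204 = 420.8333.

$420.83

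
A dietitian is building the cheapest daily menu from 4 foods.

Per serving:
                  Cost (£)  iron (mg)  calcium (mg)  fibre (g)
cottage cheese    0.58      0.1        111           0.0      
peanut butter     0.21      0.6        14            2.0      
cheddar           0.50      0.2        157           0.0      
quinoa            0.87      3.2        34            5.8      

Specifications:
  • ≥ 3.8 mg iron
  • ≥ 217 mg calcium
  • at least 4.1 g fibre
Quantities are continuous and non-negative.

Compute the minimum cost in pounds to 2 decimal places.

£1.54

Let x1 = servings of cottage cheese, x2 = servings of peanut butter, x3 = servings of cheddar, x4 = servings of quinoa.
min 0.58x1 + 0.21x2 + 0.5x3 + 0.87x4 subject to:
  0.1x1 + 0.6x2 + 0.2x3 + 3.2x4 ≥ 3.8   (iron)
  111x1 + 14x2 + 157x3 + 34x4 ≥ 217   (calcium)
  2x2 + 5.8x4 ≥ 4.1   (fibre)
  x1, x2, x3, x4 ≥ 0.
At the optimum only cheddar, quinoa are positive (cottage cheese, peanut butter = 0). The iron and calcium requirements are met with equality.
Solving gives x3 = 1.14, x4 = 1.116.
Total cost: 0.5·1.14 + 0.87·1.116 = 1.5409.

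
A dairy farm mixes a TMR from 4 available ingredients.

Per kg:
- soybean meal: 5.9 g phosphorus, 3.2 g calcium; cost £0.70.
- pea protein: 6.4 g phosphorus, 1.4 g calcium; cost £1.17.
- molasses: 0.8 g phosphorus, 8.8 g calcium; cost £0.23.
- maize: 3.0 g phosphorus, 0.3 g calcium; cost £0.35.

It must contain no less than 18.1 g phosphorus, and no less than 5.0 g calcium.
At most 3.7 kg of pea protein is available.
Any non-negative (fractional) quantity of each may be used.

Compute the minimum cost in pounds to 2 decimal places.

Let x1 = kg of soybean meal, x2 = kg of pea protein, x3 = kg of molasses, x4 = kg of maize.
Minimize 0.7x1 + 1.17x2 + 0.23x3 + 0.35x4 subject to:
  5.9x1 + 6.4x2 + 0.8x3 + 3x4 ≥ 18.1   (phosphorus)
  3.2x1 + 1.4x2 + 8.8x3 + 0.3x4 ≥ 5   (calcium)
  x2 ≤ 3.7
  x1, x2, x3, x4 ≥ 0.
The minimum-cost mix takes nothing from pea protein, molasses — only soybean meal, maize. There the phosphorus and calcium constraints are tight.
So soybean meal = 1.222 kg, maize = 3.63 kg.
Cost = 0.7·1.222 + 0.35·3.63 = 2.1259.

£2.13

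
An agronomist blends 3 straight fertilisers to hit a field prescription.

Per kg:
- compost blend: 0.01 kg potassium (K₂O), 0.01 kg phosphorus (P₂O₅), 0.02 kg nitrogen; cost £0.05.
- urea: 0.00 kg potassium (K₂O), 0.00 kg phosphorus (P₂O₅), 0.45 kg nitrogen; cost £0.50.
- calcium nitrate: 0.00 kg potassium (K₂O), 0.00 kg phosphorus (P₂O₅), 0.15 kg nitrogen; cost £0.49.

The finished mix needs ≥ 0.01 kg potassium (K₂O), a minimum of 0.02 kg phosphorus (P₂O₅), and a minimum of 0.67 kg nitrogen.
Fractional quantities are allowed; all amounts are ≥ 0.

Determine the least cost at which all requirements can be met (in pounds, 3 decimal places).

£0.800

Let x1 = kg of compost blend, x2 = kg of urea, x3 = kg of calcium nitrate.
Minimize 0.05x1 + 0.5x2 + 0.49x3 with:
  0.01x1 ≥ 0.01   (potassium (K₂O))
  0.01x1 ≥ 0.02   (phosphorus (P₂O₅))
  0.02x1 + 0.45x2 + 0.15x3 ≥ 0.67   (nitrogen)
  x1, x2, x3 ≥ 0.
The minimum-cost mix takes nothing from calcium nitrate — only compost blend, urea. The phosphorus (P₂O₅) and nitrogen requirements are met with equality.
So compost blend = 2 kg, urea = 1.4 kg.
Objective = 0.05·2 + 0.5·1.4 = 0.80000.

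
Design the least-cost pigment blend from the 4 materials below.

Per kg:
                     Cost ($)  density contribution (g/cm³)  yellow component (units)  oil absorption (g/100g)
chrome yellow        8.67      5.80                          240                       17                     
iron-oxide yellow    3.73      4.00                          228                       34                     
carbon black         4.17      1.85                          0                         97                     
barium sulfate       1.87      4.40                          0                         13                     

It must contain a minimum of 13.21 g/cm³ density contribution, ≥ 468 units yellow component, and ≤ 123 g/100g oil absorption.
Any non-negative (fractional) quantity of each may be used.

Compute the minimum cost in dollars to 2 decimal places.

This is a linear program. Let x1 = kg of chrome yellow, x2 = kg of iron-oxide yellow, x3 = kg of carbon black, x4 = kg of barium sulfate.
Minimize 8.67x1 + 3.73x2 + 4.17x3 + 1.87x4 s.t.:
  5.8x1 + 4x2 + 1.85x3 + 4.4x4 ≥ 13.21   (density contribution)
  240x1 + 228x2 ≥ 468   (yellow component)
  17x1 + 34x2 + 97x3 + 13x4 ≤ 123   (oil absorption)
  x1, x2, x3, x4 ≥ 0.
The minimum-cost mix takes nothing from chrome yellow, carbon black — only iron-oxide yellow, barium sulfate. Binding constraints: density contribution and yellow component.
Solving gives x2 = 2.053, x4 = 1.136.
Hence cost = 3.73·2.053 + 1.87·1.136 = $9.7820.

$9.78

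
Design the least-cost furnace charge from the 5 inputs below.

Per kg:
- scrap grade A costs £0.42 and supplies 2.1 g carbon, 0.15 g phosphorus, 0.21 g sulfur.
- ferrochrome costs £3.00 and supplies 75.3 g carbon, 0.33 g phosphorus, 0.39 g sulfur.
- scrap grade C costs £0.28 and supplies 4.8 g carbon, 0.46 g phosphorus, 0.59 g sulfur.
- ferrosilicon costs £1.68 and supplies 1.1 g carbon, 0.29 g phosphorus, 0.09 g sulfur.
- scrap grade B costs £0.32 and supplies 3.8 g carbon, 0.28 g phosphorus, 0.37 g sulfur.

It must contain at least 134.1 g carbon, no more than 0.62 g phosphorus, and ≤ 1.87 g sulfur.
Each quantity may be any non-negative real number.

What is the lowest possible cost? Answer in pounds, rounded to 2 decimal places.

£5.34

This is a linear program. Let x1 = kg of scrap grade A, x2 = kg of ferrochrome, x3 = kg of scrap grade C, x4 = kg of ferrosilicon, x5 = kg of scrap grade B.
Minimise 0.42x1 + 3x2 + 0.28x3 + 1.68x4 + 0.32x5 subject to:
  2.1x1 + 75.3x2 + 4.8x3 + 1.1x4 + 3.8x5 ≥ 134.1   (carbon)
  0.15x1 + 0.33x2 + 0.46x3 + 0.29x4 + 0.28x5 ≤ 0.62   (phosphorus)
  0.21x1 + 0.39x2 + 0.59x3 + 0.09x4 + 0.37x5 ≤ 1.87   (sulfur)
  x1, x2, x3, x4, x5 ≥ 0.
At the optimum only ferrochrome is positive (scrap grade A, scrap grade C, ferrosilicon, scrap grade B = 0). The carbon requirement is met with equality.
Optimal quantities: ferrochrome = 1.781 kg.
Total cost: 3·1.781 = 5.3430.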